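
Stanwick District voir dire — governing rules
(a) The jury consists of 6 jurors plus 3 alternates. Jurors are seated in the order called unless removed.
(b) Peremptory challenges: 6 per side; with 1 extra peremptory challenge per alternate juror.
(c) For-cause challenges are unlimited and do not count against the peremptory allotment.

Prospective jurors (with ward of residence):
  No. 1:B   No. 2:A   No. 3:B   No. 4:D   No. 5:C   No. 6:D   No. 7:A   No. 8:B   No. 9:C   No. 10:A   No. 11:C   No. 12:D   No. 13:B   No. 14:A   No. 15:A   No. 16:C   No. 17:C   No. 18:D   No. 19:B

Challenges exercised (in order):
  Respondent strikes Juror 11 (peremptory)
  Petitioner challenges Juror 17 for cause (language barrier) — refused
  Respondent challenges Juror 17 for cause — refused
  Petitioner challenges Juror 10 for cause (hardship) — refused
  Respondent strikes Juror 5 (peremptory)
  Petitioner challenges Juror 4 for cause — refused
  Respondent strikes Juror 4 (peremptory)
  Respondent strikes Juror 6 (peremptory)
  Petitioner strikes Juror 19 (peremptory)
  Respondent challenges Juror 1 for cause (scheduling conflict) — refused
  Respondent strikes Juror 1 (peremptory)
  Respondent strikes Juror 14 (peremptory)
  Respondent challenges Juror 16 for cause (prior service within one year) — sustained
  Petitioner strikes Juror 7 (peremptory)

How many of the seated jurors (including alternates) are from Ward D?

Removed: #1, #4, #5, #6, #7, #11, #14, #16, #19.
Seated (9 incl. alternates): #2, #3, #8, #9, #10, #12, #13, #15, #17.
Of those, in Ward D: #12 → 1.

1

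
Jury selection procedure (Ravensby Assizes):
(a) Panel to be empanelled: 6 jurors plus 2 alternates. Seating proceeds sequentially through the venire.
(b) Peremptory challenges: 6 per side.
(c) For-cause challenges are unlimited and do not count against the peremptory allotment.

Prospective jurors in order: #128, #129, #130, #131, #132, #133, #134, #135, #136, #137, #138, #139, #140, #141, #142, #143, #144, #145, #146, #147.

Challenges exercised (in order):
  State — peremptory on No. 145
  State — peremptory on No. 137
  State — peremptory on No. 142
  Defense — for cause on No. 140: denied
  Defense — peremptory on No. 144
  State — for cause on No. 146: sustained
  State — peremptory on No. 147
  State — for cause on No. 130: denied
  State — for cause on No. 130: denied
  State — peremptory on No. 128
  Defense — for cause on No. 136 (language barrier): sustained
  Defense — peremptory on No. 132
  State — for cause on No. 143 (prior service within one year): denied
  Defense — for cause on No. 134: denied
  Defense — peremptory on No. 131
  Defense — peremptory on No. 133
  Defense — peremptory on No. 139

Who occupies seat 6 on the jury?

140

Removed: #128, #131, #132, #133, #136, #137, #139, #142, #144, #145, #146, #147. (#130, #134, #140, #143 stay — for-cause denied.)
Filling seats in venire order through position 6: #129, #130, #134, #135, #138, #140.
So seat 6 is #140.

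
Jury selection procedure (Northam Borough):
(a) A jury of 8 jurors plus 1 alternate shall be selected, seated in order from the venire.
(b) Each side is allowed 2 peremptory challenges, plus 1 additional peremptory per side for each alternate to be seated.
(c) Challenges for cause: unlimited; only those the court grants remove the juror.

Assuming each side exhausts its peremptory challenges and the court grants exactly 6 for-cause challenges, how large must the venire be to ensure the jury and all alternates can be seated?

Seats to fill: 8 + 1 alternates = 9.
Peremptories: 2 + 1×1 = 3 per side × 2 sides = 6.
For-cause removals: 6.
Minimum venire: 9 + 6 + 6 = 21.

21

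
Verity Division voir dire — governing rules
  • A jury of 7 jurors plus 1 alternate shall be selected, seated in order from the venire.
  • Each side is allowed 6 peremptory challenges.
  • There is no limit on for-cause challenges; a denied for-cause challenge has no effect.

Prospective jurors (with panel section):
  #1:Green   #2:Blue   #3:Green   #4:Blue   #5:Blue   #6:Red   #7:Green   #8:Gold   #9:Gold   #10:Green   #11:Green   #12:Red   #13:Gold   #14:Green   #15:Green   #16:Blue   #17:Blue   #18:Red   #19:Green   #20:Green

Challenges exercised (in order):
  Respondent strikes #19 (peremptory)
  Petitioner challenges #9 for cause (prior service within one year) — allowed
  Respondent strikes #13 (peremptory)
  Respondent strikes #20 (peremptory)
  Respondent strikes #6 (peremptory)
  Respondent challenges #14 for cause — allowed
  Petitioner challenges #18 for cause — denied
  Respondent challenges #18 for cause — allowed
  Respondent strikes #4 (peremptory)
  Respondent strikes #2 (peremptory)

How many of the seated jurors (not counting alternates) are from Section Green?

5

Removed: #2, #4, #6, #9, #13, #14, #18, #19, #20.
Seated jurors 1–7: #1, #3, #5, #7, #8, #10, #11 (alternates #12 not counted).
Of those, in Section Green: #1, #3, #7, #10, #11 → 5.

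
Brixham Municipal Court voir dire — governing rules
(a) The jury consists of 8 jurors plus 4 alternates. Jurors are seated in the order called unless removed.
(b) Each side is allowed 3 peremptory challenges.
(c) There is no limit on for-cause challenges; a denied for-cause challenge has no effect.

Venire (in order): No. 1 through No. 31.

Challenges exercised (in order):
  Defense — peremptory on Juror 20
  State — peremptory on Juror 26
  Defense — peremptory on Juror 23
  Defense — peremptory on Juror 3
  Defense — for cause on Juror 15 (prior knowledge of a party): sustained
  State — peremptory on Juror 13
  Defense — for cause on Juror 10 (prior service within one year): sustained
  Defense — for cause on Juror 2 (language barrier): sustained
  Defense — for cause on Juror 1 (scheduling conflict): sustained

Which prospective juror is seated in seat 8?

12

Removed: #1, #2, #3, #10, #13, #15, #20, #23, #26.
Seating in order: seats 1–8 → #4, #5, #6, #7, #8, #9, #11, #12; alternates → #14, #16, #17, #18.
So seat 8 is #12.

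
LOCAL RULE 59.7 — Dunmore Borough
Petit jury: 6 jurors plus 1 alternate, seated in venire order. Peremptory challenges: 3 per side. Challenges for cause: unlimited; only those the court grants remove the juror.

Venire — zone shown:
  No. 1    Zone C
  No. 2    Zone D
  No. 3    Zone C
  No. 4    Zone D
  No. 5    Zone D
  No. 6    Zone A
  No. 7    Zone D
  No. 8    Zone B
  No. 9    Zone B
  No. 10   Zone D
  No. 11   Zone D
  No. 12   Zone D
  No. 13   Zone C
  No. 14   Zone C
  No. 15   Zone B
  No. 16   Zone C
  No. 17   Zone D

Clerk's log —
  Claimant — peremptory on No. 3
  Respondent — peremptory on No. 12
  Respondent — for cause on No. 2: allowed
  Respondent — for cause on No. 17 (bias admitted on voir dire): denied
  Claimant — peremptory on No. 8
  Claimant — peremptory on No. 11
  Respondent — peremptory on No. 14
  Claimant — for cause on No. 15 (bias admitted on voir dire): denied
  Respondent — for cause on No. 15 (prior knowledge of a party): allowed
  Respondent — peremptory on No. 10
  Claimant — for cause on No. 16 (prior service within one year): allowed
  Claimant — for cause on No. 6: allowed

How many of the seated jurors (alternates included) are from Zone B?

Removed: #2, #3, #6, #8, #10, #11, #12, #14, #15, #16.
Seated (7 incl. alternates): #1, #4, #5, #7, #9, #13, #17.
Of those, in Zone B: #9 → 1.

1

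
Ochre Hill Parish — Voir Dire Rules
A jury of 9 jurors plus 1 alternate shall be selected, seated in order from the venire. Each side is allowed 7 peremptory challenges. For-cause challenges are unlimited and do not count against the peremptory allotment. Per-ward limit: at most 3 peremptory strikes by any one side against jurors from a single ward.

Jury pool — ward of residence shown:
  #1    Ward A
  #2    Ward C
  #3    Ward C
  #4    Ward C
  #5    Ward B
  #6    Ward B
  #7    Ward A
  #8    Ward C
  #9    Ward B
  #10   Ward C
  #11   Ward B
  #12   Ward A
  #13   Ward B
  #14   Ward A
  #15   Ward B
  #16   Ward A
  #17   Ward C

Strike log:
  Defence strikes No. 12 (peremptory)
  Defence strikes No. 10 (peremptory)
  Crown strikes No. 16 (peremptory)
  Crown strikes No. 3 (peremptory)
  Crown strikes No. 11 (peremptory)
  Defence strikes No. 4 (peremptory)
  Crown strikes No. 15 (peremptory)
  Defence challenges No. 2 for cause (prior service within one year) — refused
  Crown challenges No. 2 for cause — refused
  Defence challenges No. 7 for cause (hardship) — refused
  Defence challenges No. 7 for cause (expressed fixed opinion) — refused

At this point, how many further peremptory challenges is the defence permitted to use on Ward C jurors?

Defence peremptories so far: #12, #10, #4 — 3 of 7 used, 4 left overall.
Against Ward C: #10, #4 — 2 used; per-ward cap 3 leaves 1.
Binding limit: min(4, 1) = 1.

1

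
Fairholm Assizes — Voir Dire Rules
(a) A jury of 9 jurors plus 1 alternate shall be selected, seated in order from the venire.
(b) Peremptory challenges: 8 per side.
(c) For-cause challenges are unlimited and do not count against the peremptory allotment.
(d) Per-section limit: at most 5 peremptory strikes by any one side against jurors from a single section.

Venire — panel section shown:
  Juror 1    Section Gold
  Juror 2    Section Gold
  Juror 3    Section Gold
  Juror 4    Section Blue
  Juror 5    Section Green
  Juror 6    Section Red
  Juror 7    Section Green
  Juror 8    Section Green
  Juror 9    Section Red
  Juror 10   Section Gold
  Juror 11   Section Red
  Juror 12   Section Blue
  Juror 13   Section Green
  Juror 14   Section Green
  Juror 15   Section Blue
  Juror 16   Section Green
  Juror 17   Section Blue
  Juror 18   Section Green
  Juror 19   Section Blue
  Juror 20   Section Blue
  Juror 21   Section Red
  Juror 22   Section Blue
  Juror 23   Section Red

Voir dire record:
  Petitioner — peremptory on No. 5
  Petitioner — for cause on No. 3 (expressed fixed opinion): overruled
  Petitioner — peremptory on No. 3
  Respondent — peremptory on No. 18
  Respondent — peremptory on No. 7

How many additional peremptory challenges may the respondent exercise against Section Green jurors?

Respondent peremptories so far: #18, #7 — 2 of 8 used, 6 left overall.
Against Section Green: #18, #7 — 2 used; per-section cap 5 leaves 3.
Binding limit: min(6, 3) = 3.

3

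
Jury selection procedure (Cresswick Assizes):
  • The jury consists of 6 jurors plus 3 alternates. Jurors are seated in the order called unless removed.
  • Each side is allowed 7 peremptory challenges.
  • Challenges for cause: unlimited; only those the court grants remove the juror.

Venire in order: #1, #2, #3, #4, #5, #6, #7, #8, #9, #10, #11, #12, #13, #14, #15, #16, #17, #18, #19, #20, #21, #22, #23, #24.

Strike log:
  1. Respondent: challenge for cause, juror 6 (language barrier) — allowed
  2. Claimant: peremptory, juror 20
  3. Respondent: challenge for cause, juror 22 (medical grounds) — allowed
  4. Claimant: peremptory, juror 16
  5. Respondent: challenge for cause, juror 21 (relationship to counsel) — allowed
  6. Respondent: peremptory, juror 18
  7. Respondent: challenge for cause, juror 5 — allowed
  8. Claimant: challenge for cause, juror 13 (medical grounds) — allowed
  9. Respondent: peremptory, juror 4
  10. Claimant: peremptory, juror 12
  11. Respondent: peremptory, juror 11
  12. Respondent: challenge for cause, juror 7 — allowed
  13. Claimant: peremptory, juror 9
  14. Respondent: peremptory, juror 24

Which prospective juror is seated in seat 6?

Removed: #4, #5, #6, #7, #9, #11, #12, #13, #16, #18, #20, #21, #22, #24.
Seating in order: seats 1–6 → #1, #2, #3, #8, #10, #14; alternates → #15, #17, #19.
So seat 6 is #14.

14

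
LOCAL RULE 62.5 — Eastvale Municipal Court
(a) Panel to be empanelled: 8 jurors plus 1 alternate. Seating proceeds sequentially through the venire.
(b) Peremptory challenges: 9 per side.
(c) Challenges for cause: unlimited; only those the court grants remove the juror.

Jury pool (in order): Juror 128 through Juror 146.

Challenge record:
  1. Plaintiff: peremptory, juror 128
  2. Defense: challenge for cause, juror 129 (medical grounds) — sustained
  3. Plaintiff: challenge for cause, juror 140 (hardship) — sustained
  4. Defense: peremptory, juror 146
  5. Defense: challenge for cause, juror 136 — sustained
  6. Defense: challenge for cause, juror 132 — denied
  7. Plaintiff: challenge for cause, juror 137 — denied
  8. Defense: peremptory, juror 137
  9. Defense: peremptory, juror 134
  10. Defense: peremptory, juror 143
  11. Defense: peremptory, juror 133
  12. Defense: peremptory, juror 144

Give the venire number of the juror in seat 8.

142

Removed: #128, #129, #133, #134, #136, #137, #140, #143, #144, #146. (#132 stays — for-cause denied.)
Seating in order: seats 1–8 → #130, #131, #132, #135, #138, #139, #141, #142; alternates → #145.
So seat 8 is #142.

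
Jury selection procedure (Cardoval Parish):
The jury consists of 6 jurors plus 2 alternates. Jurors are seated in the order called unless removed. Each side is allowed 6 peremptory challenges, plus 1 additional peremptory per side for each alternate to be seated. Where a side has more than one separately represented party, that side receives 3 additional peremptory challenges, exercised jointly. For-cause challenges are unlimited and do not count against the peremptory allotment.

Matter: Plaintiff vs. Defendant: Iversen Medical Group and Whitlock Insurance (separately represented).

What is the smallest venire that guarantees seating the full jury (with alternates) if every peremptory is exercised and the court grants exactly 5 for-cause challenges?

32

Seats to fill: 6 + 2 alternates = 8.
Peremptories — Plaintiff: 6 + 1×2 = 8; Defendant: 6 + 1×2 + 3 = 11; total 19.
For-cause removals: 5.
Minimum venire: 8 + 19 + 5 = 32.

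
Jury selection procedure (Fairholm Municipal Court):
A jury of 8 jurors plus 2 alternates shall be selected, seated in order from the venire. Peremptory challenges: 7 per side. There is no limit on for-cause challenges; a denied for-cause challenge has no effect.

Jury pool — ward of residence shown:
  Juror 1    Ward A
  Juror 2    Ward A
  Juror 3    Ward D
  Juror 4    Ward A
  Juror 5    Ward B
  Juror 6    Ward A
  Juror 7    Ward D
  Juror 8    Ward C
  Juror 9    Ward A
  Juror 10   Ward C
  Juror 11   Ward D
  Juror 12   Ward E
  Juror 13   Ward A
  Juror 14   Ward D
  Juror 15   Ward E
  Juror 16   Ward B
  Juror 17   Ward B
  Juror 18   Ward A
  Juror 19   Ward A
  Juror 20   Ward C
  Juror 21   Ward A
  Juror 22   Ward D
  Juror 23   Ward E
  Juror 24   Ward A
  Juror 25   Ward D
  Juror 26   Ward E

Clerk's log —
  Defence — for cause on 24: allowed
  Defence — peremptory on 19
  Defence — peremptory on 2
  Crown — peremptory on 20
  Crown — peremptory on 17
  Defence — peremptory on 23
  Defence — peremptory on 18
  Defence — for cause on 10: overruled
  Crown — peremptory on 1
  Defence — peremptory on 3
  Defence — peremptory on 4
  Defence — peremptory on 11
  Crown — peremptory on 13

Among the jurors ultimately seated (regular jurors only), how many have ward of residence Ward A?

2

Removed: #1, #2, #3, #4, #11, #13, #17, #18, #19, #20, #23, #24.
Seated jurors 1–8: #5, #6, #7, #8, #9, #10, #12, #14 (alternates #15, #16 not counted).
Of those, in Ward A: #6, #9 → 2.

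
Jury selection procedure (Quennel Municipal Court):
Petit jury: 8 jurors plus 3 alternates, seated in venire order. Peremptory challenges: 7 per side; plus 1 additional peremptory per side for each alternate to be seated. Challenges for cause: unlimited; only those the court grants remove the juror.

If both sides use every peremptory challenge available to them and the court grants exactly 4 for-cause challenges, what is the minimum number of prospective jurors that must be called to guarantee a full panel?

Seats to fill: 8 + 3 alternates = 11.
Peremptories: 7 + 1×3 = 10 per side × 2 sides = 20.
For-cause removals: 4.
Minimum venire: 11 + 20 + 4 = 35.

35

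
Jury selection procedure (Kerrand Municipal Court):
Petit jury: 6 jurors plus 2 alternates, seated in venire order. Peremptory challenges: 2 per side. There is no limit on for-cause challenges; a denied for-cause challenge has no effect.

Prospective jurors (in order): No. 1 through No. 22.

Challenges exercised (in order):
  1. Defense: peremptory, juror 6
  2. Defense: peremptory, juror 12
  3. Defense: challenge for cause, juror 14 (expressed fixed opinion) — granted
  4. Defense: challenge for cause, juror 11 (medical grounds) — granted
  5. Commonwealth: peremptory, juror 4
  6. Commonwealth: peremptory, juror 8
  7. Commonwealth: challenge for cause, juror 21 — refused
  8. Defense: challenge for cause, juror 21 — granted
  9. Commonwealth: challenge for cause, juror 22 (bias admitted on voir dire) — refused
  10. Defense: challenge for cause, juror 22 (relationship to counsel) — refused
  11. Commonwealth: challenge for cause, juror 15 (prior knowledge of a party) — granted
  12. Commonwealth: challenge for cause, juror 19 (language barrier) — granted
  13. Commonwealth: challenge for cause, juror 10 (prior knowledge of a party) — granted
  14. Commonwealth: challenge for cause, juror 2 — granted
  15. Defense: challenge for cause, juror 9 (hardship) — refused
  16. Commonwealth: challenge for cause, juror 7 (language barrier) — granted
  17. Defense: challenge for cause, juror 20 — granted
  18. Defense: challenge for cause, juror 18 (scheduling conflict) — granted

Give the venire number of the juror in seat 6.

Removed: #2, #4, #6, #7, #8, #10, #11, #12, #14, #15, #18, #19, #20, #21. (#9, #22 stay — for-cause denied.)
Seating in order: seats 1–6 → #1, #3, #5, #9, #13, #16; alternates → #17, #22.
So seat 6 is #16.

16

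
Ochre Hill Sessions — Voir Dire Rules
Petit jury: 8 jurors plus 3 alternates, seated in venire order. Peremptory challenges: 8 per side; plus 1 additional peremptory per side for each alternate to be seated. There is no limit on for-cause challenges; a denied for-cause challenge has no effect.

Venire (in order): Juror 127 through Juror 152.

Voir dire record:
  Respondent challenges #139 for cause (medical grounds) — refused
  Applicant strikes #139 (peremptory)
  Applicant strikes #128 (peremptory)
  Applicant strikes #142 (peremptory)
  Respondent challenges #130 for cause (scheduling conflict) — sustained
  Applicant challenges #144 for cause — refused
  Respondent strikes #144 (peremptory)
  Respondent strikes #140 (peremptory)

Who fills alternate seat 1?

137

Removed: #128, #130, #139, #140, #142, #144.
Seating in order: seats 1–8 → #127, #129, #131, #132, #133, #134, #135, #136; alternates → #137, #138, #141.
So alternate 1 is #137.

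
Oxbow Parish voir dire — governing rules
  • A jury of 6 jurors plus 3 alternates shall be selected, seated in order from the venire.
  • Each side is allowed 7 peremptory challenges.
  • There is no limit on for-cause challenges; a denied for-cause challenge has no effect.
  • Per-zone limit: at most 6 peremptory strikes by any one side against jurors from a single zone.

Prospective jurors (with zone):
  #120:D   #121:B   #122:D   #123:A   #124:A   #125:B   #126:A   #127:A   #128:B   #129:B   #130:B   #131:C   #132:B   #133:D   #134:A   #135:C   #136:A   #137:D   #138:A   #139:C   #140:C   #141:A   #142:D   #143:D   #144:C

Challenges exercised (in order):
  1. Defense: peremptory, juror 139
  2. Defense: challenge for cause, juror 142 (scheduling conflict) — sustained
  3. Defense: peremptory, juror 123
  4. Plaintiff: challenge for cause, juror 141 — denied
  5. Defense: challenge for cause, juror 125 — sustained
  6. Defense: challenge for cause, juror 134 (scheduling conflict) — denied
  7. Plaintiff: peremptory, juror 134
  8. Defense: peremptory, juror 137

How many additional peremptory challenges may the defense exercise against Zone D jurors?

4

Defense peremptories so far: #139, #123, #137 — 3 of 7 used, 4 left overall.
Against Zone D: #137 — 1 used; per-zone cap 6 leaves 5.
Binding limit: min(4, 5) = 4.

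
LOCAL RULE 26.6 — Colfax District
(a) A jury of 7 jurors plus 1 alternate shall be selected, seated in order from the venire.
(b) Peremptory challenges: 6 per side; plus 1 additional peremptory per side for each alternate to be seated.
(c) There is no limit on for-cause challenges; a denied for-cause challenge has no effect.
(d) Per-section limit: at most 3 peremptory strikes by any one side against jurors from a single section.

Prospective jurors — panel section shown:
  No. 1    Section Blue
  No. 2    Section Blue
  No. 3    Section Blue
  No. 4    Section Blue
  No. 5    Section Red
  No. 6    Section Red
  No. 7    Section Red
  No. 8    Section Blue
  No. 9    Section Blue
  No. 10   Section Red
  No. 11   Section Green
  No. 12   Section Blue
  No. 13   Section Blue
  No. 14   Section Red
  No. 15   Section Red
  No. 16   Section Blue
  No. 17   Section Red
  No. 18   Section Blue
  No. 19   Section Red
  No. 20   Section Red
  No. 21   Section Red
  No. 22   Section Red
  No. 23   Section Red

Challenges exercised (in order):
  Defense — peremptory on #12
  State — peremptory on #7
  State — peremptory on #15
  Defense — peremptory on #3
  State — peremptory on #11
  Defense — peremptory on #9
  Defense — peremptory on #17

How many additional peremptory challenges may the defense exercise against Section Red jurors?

2

Defense peremptories so far: #12, #3, #9, #17 — 4 of 7 used, 3 left overall.
Against Section Red: #17 — 1 used; per-section cap 3 leaves 2.
Binding limit: min(3, 2) = 2.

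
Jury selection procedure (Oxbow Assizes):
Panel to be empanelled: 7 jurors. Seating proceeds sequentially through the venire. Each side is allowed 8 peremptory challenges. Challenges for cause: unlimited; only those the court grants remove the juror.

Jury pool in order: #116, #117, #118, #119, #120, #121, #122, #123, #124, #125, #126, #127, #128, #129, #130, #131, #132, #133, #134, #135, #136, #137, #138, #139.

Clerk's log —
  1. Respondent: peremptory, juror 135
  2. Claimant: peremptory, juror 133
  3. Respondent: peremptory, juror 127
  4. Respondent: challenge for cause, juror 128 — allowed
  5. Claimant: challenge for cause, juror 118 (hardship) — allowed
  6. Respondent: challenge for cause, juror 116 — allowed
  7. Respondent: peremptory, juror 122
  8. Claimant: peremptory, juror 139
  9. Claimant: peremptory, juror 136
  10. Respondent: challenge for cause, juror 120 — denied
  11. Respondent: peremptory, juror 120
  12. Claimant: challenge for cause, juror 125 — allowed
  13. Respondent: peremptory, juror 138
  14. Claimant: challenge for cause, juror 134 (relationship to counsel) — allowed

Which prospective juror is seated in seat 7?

129

Removed: #116, #118, #120, #122, #125, #127, #128, #133, #134, #135, #136, #138, #139.
Seating in order: seats 1–7 → #117, #119, #121, #123, #124, #126, #129.
So seat 7 is #129.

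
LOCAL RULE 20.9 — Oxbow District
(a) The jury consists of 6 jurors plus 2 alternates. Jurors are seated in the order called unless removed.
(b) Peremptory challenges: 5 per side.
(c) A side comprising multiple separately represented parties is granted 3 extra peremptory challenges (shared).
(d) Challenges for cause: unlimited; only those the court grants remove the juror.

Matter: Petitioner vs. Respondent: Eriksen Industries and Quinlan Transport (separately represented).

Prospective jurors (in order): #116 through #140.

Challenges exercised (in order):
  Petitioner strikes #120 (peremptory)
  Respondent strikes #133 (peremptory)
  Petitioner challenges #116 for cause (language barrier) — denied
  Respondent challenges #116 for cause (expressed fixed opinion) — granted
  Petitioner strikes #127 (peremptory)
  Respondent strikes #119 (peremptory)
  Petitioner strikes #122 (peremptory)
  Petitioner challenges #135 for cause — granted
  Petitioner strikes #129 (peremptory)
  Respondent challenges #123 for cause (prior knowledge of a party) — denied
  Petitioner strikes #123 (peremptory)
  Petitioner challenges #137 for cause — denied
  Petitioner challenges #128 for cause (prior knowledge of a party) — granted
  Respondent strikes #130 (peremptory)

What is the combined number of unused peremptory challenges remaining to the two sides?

Petitioner allotment: 5. Respondent allotment: 5 base + 3 multi-party = 8.
Petitioner peremptories used: #120, #127, #122, #129, #123 — 5 (for-cause on #116, #135, #137, #128 don't count).
Respondent peremptories used: #133, #119, #130 — 3 (for-cause on #116, #123 don't count).
Remaining: (5 − 5) + (8 − 3) = 5.

5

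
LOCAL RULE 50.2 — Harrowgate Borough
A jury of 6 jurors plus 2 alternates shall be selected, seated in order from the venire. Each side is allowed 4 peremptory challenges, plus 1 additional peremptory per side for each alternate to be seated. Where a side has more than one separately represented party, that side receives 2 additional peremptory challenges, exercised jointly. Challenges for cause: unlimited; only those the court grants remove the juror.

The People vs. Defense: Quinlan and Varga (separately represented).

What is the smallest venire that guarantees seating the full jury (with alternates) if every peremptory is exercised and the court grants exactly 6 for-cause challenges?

28

Seats to fill: 6 + 2 alternates = 8.
Peremptories — The People: 4 + 1×2 = 6; Defense: 4 + 1×2 + 2 = 8; total 14.
For-cause removals: 6.
Minimum venire: 8 + 14 + 6 = 28.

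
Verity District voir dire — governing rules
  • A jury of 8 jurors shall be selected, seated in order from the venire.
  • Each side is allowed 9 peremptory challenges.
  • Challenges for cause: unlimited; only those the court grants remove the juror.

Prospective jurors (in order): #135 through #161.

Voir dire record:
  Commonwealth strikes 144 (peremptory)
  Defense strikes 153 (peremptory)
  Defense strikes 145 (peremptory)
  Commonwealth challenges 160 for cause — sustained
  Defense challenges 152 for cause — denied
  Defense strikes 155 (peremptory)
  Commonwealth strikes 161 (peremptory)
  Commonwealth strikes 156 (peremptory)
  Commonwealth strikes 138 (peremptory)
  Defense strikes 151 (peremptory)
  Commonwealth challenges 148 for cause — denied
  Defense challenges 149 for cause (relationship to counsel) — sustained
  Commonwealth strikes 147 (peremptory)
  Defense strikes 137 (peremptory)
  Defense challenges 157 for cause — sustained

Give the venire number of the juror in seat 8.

146

Removed: #137, #138, #144, #145, #147, #149, #151, #153, #155, #156, #157, #160, #161. (#148, #152 stay — for-cause denied.)
Seating in order: seats 1–8 → #135, #136, #139, #140, #141, #142, #143, #146.
So seat 8 is #146.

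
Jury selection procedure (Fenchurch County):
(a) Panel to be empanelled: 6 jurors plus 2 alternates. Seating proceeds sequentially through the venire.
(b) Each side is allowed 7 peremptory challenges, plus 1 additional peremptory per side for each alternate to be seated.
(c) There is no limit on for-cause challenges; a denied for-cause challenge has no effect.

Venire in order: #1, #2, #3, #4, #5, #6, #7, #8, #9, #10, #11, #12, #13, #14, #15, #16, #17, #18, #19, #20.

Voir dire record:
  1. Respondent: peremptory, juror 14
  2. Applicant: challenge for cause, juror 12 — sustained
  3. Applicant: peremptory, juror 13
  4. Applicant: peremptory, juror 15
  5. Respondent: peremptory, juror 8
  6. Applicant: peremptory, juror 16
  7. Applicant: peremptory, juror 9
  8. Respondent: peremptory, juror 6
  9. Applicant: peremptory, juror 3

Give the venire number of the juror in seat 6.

Removed: #3, #6, #8, #9, #12, #13, #14, #15, #16.
Filling seats in venire order through position 6: #1, #2, #4, #5, #7, #10.
So seat 6 is #10.

10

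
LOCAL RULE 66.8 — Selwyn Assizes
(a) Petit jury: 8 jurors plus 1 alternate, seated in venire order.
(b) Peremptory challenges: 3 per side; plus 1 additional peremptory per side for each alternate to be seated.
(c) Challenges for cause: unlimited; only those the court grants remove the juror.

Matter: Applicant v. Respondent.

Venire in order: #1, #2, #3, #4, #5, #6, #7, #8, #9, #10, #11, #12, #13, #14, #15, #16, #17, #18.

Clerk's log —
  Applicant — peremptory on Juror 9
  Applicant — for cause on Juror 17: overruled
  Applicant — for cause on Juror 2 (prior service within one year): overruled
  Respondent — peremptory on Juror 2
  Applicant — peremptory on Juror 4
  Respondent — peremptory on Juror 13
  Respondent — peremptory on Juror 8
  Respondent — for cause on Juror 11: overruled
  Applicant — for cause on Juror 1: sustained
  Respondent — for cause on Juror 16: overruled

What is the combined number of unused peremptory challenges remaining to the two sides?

3

Applicant allotment: 3 base + 1 × 1 alternate = 4. Respondent allotment: 3 base + 1 × 1 alternate = 4.
Applicant peremptories used: #9, #4 — 2 (for-cause on #17, #2, #1 don't count).
Respondent peremptories used: #2, #13, #8 — 3 (for-cause on #11, #16 don't count).
Remaining: (4 − 2) + (4 − 3) = 3.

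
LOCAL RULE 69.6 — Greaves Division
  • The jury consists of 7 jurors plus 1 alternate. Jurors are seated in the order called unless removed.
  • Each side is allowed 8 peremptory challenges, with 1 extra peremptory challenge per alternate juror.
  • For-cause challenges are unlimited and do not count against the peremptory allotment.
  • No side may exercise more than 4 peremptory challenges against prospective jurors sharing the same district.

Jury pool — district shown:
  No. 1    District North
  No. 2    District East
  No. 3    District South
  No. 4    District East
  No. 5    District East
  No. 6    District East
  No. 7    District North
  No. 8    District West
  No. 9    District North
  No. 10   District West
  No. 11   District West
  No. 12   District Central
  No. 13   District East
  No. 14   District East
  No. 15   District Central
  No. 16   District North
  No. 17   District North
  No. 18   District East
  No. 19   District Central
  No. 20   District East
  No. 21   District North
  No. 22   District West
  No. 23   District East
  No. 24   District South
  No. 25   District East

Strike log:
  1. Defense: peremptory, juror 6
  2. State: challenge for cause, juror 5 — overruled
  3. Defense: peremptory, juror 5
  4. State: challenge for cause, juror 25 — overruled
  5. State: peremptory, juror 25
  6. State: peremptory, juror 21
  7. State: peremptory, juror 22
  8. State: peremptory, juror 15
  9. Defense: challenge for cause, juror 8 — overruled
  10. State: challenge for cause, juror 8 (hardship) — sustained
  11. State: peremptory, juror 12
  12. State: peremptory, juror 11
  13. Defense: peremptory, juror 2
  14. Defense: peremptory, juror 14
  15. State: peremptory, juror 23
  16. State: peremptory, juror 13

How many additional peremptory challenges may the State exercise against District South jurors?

1

State peremptories so far: #25, #21, #22, #15, #12, #11, #23, #13 — 8 of 9 used, 1 left overall.
Against District South: none yet — per-district cap 4 leaves 4.
Binding limit: min(1, 4) = 1.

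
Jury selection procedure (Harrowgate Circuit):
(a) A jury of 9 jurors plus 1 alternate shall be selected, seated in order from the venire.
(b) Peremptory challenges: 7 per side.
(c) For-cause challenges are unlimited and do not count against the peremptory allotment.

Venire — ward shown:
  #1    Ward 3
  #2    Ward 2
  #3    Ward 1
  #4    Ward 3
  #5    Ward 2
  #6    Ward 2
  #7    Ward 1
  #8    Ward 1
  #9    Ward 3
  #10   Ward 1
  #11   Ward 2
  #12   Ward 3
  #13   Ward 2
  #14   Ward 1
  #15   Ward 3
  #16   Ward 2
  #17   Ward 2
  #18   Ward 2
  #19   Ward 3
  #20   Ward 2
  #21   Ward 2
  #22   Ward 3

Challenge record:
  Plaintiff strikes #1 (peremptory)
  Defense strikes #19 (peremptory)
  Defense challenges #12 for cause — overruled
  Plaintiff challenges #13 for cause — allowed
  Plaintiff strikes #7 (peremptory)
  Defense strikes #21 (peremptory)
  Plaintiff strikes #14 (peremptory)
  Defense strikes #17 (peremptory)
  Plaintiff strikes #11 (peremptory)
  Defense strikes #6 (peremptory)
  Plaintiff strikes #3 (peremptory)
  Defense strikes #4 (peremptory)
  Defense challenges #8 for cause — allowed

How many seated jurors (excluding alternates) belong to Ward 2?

5

Removed: #1, #3, #4, #6, #7, #8, #11, #13, #14, #17, #19, #21.
Seated jurors 1–9: #2, #5, #9, #10, #12, #15, #16, #18, #20 (alternates #22 not counted).
Of those, in Ward 2: #2, #5, #16, #18, #20 → 5.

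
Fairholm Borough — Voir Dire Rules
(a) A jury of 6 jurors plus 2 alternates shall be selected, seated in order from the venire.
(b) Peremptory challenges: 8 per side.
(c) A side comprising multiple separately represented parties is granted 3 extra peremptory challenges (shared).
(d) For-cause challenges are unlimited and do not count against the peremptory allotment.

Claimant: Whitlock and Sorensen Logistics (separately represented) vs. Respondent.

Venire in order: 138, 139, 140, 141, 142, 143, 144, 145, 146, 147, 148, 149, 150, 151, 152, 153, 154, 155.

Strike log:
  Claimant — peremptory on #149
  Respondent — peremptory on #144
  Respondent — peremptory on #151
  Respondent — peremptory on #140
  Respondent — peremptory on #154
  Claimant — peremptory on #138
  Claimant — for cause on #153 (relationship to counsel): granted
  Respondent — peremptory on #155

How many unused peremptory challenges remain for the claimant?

9

Claimant allotment: 8 base + 3 multi-party = 11.
Claimant peremptories used: #149, #138 — 2 (the for-cause on #153 doesn't count).
Remaining: 11 − 2 = 9.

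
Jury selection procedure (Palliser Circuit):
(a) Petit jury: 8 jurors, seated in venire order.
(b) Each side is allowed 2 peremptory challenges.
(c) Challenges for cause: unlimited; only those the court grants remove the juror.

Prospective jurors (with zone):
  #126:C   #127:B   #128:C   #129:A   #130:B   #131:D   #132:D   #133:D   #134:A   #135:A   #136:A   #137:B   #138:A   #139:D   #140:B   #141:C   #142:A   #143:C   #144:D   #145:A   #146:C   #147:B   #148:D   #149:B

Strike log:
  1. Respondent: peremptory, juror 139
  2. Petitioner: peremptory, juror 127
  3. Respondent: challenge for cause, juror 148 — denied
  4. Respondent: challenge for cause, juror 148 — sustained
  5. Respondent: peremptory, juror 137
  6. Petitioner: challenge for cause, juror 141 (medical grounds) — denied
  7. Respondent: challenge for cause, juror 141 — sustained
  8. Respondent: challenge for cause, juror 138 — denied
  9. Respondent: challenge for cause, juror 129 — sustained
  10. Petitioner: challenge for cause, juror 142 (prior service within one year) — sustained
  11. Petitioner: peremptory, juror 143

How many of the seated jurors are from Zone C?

Removed: #127, #129, #137, #139, #141, #142, #143, #148.
Seated jurors 1–8: #126, #128, #130, #131, #132, #133, #134, #135.
Of those, in Zone C: #126, #128 → 2.

2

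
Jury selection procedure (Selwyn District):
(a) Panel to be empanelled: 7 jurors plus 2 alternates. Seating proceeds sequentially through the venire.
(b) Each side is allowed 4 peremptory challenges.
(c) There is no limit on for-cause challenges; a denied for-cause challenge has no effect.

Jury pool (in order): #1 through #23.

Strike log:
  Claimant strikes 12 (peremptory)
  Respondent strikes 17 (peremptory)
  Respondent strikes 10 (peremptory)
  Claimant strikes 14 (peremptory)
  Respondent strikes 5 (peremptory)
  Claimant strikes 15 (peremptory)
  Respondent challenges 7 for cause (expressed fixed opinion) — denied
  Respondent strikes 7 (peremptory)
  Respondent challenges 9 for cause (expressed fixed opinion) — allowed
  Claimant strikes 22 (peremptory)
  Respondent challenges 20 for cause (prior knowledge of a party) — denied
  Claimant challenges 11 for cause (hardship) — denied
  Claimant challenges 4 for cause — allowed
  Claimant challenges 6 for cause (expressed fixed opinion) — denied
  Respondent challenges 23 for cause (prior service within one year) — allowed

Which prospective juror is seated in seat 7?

Removed: #4, #5, #7, #9, #10, #12, #14, #15, #17, #22, #23. (#6, #11, #20 stay — for-cause denied.)
Seating in order: seats 1–7 → #1, #2, #3, #6, #8, #11, #13; alternates → #16, #18.
So seat 7 is #13.

13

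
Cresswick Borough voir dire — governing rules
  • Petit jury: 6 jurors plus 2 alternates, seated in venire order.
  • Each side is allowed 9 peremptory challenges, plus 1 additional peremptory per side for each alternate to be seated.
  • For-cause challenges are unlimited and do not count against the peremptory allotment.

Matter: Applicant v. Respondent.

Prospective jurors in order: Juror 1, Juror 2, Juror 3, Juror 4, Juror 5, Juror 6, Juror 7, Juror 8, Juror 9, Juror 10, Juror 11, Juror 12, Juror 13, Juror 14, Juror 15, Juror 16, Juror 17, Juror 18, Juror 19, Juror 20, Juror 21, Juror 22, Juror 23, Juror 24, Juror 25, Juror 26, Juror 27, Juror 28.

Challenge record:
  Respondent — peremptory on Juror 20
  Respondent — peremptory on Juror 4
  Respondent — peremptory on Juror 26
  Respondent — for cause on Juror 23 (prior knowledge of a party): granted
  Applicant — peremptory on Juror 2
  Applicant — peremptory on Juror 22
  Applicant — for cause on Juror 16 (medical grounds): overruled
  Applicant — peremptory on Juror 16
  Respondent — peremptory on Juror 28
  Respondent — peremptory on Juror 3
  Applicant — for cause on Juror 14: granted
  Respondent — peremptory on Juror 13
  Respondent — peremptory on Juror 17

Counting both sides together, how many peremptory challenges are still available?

Applicant allotment: 9 base + 1 × 2 alternates = 11. Respondent allotment: 9 base + 1 × 2 alternates = 11.
Applicant peremptories used: #2, #22, #16 — 3 (for-cause on #16, #14 don't count).
Respondent peremptories used: #20, #4, #26, #28, #3, #13, #17 — 7 (the for-cause on #23 doesn't count).
Remaining: (11 − 3) + (11 − 7) = 12.

12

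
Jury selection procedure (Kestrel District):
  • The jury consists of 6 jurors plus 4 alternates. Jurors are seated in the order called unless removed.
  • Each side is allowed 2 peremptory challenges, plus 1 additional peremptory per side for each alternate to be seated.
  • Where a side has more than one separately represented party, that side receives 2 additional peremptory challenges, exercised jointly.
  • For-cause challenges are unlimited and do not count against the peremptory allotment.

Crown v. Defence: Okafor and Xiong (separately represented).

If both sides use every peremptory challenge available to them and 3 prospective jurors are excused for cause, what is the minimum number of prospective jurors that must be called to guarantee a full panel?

Seats to fill: 6 + 4 alternates = 10.
Peremptories — Crown: 2 + 1×4 = 6; Defence: 2 + 1×4 + 2 = 8; total 14.
For-cause removals: 3.
Minimum venire: 10 + 14 + 3 = 27.

27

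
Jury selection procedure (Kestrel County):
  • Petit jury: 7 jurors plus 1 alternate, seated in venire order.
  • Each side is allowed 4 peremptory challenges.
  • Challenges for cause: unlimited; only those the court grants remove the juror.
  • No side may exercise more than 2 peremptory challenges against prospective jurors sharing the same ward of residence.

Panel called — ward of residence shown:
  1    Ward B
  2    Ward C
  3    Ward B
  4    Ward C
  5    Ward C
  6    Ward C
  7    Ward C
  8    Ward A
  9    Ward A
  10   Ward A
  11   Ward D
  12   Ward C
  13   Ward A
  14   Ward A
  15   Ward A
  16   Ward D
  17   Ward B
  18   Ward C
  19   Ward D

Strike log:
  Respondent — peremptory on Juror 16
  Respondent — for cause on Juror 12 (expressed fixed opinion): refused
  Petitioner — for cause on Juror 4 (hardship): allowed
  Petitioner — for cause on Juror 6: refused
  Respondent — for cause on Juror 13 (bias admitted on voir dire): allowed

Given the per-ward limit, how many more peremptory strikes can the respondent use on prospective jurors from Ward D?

Respondent peremptories so far: #16 — 1 of 4 used, 3 left overall.
Against Ward D: #16 — 1 used; per-ward cap 2 leaves 1.
Binding limit: min(3, 1) = 1.

1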